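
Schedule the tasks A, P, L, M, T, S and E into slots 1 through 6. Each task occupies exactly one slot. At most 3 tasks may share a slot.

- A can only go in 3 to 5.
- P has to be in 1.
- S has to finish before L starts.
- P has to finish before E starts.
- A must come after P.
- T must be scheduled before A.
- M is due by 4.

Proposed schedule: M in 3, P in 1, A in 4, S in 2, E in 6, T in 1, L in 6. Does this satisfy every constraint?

A can only go in 3 to 5 — holds.
S has to finish before L starts — holds.
At most 3 tasks may share a slot — holds.
P has to finish before E starts — holds.
P has to be in 1 — holds.
M is due by 4 — holds.
T must be scheduled before A — holds.
A must come after P — holds.

Yes, all constraints hold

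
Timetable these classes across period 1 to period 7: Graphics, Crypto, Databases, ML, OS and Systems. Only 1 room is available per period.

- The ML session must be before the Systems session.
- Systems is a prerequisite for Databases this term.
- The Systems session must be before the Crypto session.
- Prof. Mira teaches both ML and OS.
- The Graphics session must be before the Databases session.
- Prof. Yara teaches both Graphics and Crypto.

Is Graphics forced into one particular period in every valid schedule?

No

Graphics can be period 1 (e.g. Graphics -> period 1, Systems -> period 3, OS -> period 6, ML -> period 2, Databases -> period 4, Crypto -> period 5) or period 2 (e.g. Systems=period 3, Crypto=period 5, Databases=period 4, ML=period 1, Graphics=period 2, OS=period 6).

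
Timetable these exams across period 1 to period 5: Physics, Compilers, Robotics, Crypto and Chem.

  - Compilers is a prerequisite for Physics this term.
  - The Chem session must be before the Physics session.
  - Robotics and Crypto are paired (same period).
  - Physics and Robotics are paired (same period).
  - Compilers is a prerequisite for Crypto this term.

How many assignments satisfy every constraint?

Splitting on Physics: it can be period 2 (1), period 3 (4), period 4 (9), period 5 (16). Listing each branch's schedules as (Compilers, Robotics, Crypto, Chem) by period number:
Physics=period 2: (1,2,2,1) — 1.
Physics=period 3: (1,3,3,1) (1,3,3,2) (2,3,3,1) (2,3,3,2) — 4.
Physics=period 4: (1,4,4,1) (1,4,4,2) (1,4,4,3) (2,4,4,1) (2,4,4,2) (2,4,4,3) (3,4,4,1) (3,4,4,2) (3,4,4,3) — 9.
Physics=period 5: (1,5,5,1) (1,5,5,2) (1,5,5,3) (1,5,5,4) (2,5,5,1) (2,5,5,2) (2,5,5,3) (2,5,5,4) (3,5,5,1) (3,5,5,2) (3,5,5,3) (3,5,5,4) (4,5,5,1) (4,5,5,2) (4,5,5,3) (4,5,5,4) — 16.
Summing: 1 + 4 + 9 + 16 = 30.

30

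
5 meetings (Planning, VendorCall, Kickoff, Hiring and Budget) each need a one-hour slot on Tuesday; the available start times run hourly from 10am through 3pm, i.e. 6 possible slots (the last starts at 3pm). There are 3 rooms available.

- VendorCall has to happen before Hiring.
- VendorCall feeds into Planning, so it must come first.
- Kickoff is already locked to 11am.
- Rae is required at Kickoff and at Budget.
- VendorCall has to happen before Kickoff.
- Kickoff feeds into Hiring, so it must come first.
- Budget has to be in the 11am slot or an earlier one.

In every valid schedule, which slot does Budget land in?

10am

Budget's window is 10am–11am.
Kickoff is fixed at 11am, and Budget can't share a slot with Kickoff.
So Budget must be 10am.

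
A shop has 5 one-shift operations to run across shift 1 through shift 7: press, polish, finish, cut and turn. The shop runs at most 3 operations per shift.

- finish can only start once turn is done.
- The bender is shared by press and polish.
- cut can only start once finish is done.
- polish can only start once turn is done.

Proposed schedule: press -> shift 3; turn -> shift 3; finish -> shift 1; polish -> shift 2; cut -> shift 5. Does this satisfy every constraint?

polish can only start once turn is done — violated.
The bender is shared by press and polish — holds.
The shop runs at most 3 operations per shift — holds.
cut can only start once finish is done — holds.
finish can only start once turn is done — violated.

Invalid. finish can only start once turn is done.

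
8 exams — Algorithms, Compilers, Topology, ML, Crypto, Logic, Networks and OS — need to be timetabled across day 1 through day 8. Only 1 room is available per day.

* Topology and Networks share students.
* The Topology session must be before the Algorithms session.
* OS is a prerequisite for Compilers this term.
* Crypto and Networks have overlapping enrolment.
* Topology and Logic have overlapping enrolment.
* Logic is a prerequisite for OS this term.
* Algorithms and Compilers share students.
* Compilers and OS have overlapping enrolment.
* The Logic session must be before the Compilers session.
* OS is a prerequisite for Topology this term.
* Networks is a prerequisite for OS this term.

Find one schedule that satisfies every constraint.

Algorithms in day 6, ML in day 7, Compilers in day 4, Logic in day 1, OS in day 3, Networks in day 2, Crypto in day 8, Topology in day 5

Checking: Topology(day 5) before Algorithms(day 6); Logic(day 1) before Compilers(day 4); OS(day 3) before Topology(day 5); Logic(day 1) before OS(day 3); OS(day 3) before Compilers(day 4); Networks(day 2) before OS(day 3); Compilers(day 4) != OS(day 3); Crypto(day 8) != Networks(day 2); Topology(day 5) != Logic(day 1); Topology(day 5) != Networks(day 2); Algorithms(day 6) != Compilers(day 4); max 1 per day (cap 1).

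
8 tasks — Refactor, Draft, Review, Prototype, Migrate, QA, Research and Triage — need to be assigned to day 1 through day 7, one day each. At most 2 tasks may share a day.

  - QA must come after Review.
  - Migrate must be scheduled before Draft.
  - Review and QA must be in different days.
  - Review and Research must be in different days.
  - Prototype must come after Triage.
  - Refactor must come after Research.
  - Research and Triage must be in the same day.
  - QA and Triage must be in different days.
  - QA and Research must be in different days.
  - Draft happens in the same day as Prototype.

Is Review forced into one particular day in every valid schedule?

Review can be day 1 (e.g. Review -> day 1; Triage -> day 2; Refactor -> day 3; Migrate -> day 1; Research -> day 2; Draft -> day 4; Prototype -> day 4; QA -> day 3) or day 2 (e.g. Research -> day 1, Review -> day 2, QA -> day 3, Triage -> day 1, Migrate -> day 3, Refactor -> day 2, Prototype -> day 4, Draft -> day 4).

No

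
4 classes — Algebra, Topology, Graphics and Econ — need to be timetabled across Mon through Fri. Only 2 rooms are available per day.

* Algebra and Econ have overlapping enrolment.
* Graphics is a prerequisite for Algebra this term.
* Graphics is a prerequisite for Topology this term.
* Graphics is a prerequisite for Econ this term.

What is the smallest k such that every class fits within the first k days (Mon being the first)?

The precedence chain requires at least 2 distinct days.
With at most 2 per day and 4 classes, at least 2 days are needed.
Could 2 days be enough, i.e. nothing placed later than Tue? No: Algebra must come after Graphics (at Mon or later) → {Tue}; Graphics must come before Algebra (at Tue or earlier) → {Mon}; Econ must come after Graphics (at Mon or later) → {Tue}; Econ can't share with Algebra (Tue) → nothing is left.
So 2 days is not enough.
3 works (last occupied day: Wed): for example Algebra in Tue, Econ in Wed, Graphics in Mon, Topology in Tue.

3 days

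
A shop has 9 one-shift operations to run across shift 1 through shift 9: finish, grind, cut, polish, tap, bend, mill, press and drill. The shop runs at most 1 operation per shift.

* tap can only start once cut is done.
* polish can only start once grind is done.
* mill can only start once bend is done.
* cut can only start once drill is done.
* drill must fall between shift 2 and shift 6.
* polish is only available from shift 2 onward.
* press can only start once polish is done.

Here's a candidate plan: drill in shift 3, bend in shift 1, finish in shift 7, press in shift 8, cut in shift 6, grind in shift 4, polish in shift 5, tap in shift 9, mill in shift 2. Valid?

Yes

tap can only start once cut is done — holds.
polish is only available from shift 2 onward — holds.
mill can only start once bend is done — holds.
cut can only start once drill is done — holds.
drill must fall between shift 2 and shift 6 — holds.
The shop runs at most 1 operation per shift — holds.
press can only start once polish is done — holds.
polish can only start once grind is done — holds.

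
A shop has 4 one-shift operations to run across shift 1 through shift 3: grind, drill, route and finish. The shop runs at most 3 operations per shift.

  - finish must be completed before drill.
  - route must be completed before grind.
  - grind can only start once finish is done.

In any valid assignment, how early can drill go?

Precedence pushes drill to at least shift 2.
drill at shift 2 is achievable: drill -> shift 2, route -> shift 1, finish -> shift 1, grind -> shift 2.

shift 2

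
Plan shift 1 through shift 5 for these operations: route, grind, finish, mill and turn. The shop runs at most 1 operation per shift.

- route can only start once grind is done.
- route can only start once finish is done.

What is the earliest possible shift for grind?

shift 1

Downstream work caps grind at shift 4.
grind at shift 1 is achievable: route -> shift 3, finish -> shift 2, turn -> shift 5, mill -> shift 4, grind -> shift 1.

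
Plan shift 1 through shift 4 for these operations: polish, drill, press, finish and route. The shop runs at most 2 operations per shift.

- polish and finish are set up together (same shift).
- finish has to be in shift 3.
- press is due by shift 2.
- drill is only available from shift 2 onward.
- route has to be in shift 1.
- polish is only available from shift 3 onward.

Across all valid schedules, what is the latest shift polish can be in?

Polish is available from shift 3; polish must be in the same shift as finish, which can't be after shift 3, so polish is at most shift 3.
polish at shift 3 is achievable: drill -> shift 2, press -> shift 1, finish -> shift 3, route -> shift 1, polish -> shift 3.

shift 3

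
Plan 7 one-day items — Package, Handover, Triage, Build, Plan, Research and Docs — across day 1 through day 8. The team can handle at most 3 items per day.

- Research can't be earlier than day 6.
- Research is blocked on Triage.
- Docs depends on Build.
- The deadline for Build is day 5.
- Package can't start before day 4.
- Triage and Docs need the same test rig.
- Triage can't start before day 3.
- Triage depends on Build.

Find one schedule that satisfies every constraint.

Plan=day 1, Triage=day 3, Research=day 6, Docs=day 2, Build=day 1, Package=day 4, Handover=day 1

Checking: Build(day 1) before Triage(day 3); Triage(day 3) before Research(day 6); Build(day 1) before Docs(day 2); Triage(day 3) != Docs(day 2); Build=day 1 in [day 1,day 5]; Research=day 6 in [day 6,day 8]; Triage=day 3 in [day 3,day 8]; Package=day 4 in [day 4,day 8]; max 3 per day (cap 3).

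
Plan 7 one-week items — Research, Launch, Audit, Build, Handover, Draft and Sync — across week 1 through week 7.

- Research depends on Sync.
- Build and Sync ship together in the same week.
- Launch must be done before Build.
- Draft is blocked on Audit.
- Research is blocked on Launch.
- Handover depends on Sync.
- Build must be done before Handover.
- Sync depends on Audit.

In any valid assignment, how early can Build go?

week 2

Precedence pushes Build to at least week 2; downstream work caps Build at week 6.
Build at week 2 is achievable: Build=week 2, Audit=week 1, Handover=week 3, Launch=week 1, Draft=week 2, Sync=week 2, Research=week 3.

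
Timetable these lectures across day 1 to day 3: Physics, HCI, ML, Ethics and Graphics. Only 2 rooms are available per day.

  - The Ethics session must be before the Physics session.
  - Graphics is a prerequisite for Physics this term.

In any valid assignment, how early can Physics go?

day 2

Precedence pushes Physics to at least day 2.
Physics at day 2 is achievable: Ethics=day 1, HCI=day 2, ML=day 3, Physics=day 2, Graphics=day 1.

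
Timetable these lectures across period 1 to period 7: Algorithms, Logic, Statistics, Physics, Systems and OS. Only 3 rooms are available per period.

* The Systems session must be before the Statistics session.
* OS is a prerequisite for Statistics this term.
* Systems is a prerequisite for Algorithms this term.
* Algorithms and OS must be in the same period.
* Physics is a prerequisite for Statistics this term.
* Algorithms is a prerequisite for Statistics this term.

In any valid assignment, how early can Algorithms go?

period 2

Precedence pushes Algorithms to at least period 2; downstream work caps Algorithms at period 6.
Algorithms at period 2 is achievable: Logic=period 1, Algorithms=period 2, Systems=period 1, Physics=period 1, OS=period 2, Statistics=period 3.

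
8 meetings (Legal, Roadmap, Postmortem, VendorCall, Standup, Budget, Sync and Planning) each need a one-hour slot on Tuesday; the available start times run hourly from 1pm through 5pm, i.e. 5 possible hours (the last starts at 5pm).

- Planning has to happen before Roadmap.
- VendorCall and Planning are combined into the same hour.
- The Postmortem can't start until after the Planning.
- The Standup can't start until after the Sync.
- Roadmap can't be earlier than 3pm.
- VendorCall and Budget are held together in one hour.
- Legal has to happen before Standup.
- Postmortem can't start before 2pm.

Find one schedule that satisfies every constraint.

Budget=1pm, Sync=1pm, Postmortem=2pm, Roadmap=3pm, Planning=1pm, Standup=2pm, Legal=1pm, VendorCall=1pm

Checking: Planning(1pm) before Roadmap(3pm); Sync(1pm) before Standup(2pm); Planning(1pm) before Postmortem(2pm); Legal(1pm) before Standup(2pm); VendorCall = Budget = 1pm; VendorCall = Planning = 1pm; Roadmap=3pm in [3pm,5pm]; Postmortem=2pm in [2pm,5pm].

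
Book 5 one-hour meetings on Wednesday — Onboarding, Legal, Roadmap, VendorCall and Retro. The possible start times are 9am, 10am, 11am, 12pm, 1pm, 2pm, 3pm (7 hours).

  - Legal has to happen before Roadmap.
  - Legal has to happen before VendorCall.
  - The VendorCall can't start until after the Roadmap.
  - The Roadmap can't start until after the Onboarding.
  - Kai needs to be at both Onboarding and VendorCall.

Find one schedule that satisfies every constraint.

Onboarding -> 9am; Retro -> 9am; VendorCall -> 11am; Legal -> 9am; Roadmap -> 10am

Checking: Onboarding(9am) before Roadmap(10am); Roadmap(10am) before VendorCall(11am); Legal(9am) before VendorCall(11am); Legal(9am) before Roadmap(10am); Onboarding(9am) != VendorCall(11am).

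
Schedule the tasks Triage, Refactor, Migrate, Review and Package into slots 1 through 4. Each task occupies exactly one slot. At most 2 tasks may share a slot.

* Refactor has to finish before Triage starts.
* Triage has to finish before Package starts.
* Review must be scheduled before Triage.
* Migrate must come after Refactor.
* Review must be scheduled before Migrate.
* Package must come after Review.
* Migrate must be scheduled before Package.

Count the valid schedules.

Splitting on Triage: it can be 2 (3), 3 (5). Listing each branch's schedules as (Refactor, Migrate, Review, Package):
Triage=2: (1,2,1,3) (1,2,1,4) (1,3,1,4) — 3.
Triage=3: (1,2,1,4) (1,3,1,4) (1,3,2,4) (2,3,1,4) (2,3,2,4) — 5.
Summing: 3 + 5 = 8.

8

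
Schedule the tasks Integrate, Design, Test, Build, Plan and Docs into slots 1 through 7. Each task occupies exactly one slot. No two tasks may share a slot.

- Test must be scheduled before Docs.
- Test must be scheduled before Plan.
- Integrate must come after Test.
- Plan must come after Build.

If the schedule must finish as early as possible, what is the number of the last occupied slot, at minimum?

The precedence chain requires at least 2 distinct slots.
With at most 1 per slot and 6 tasks, at least 6 slots are needed.
6 works (last occupied slot: 6): for example Test -> 1; Build -> 2; Integrate -> 4; Plan -> 3; Design -> 6; Docs -> 5.

slot 6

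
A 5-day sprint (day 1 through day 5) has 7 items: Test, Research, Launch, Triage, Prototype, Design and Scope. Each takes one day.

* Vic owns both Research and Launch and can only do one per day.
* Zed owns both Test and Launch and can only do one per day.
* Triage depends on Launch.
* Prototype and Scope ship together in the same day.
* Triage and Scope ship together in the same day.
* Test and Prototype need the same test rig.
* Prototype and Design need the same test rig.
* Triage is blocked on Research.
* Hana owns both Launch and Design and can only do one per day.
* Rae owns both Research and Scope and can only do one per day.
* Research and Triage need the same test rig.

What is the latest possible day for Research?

day 4

Downstream work caps Research at day 4.
Research at day 4 is achievable: Test in day 2; Scope in day 5; Design in day 2; Launch in day 1; Research in day 4; Prototype in day 5; Triage in day 5.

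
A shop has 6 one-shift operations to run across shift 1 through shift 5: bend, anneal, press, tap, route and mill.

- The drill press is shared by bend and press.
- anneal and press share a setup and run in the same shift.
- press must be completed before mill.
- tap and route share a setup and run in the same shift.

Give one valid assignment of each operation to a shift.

anneal in shift 1; tap in shift 1; mill in shift 2; route in shift 1; press in shift 1; bend in shift 2

Checking: press(shift 1) before mill(shift 2); bend(shift 2) != press(shift 1); anneal = press = shift 1; tap = route = shift 1.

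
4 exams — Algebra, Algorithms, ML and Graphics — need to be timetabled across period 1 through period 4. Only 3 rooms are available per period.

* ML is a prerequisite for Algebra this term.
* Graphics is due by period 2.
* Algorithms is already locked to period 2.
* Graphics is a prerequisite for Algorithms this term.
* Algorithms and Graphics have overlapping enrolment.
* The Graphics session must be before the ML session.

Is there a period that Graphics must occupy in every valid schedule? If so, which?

Graphics's window is period 1–period 2.
Algorithms is fixed at period 2, and Graphics can't share a period with Algorithms.
So Graphics must be period 1.

period 1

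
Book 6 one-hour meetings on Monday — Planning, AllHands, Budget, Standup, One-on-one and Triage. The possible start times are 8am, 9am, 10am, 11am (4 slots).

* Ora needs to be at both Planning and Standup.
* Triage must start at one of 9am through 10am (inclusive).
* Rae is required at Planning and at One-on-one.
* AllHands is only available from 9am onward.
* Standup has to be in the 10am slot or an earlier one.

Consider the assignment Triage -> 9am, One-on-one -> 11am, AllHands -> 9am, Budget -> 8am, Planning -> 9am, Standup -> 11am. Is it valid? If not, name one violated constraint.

No — it violates: Standup has to be in the 10am slot or an earlier one

Rae is required at Planning and at One-on-one — holds.
Standup has to be in the 10am slot or an earlier one — violated.
AllHands is only available from 9am onward — holds.
Ora needs to be at both Planning and Standup — holds.
Triage must start at one of 9am through 10am (inclusive) — holds.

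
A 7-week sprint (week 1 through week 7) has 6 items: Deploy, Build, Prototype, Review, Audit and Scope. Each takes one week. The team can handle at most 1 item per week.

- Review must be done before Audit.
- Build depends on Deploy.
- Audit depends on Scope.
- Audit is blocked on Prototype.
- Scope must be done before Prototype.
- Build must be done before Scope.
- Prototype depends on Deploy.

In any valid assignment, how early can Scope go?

Precedence pushes Scope to at least week 3; downstream work caps Scope at week 5.
Scope at week 3 is achievable: Build=week 2, Deploy=week 1, Scope=week 3, Review=week 5, Audit=week 6, Prototype=week 4.

week 3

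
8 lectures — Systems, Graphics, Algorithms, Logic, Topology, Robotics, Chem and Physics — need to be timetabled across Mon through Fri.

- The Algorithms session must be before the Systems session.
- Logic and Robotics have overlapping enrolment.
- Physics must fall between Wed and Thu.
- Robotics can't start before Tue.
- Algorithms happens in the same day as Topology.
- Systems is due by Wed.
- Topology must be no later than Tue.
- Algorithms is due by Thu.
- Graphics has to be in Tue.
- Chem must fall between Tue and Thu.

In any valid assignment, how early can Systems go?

Precedence pushes Systems to at least Tue; Systems's own window allows nothing later than Wed.
Systems at Tue is achievable: Graphics in Tue, Robotics in Tue, Logic in Mon, Algorithms in Mon, Systems in Tue, Physics in Wed, Topology in Mon, Chem in Tue.

Tue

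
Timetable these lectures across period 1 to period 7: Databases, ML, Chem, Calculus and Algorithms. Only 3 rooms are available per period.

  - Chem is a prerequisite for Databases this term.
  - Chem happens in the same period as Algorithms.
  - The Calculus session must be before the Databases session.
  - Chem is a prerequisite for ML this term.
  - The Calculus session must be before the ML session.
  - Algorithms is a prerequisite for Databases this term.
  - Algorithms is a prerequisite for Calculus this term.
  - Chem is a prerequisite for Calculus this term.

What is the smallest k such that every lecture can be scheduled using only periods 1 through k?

The precedence chain requires at least 3 distinct periods.
With at most 3 per period and 5 lectures, at least 2 periods are needed.
3 works (last occupied period: period 3): for example Databases in period 3; Calculus in period 2; ML in period 3; Chem in period 1; Algorithms in period 1.

3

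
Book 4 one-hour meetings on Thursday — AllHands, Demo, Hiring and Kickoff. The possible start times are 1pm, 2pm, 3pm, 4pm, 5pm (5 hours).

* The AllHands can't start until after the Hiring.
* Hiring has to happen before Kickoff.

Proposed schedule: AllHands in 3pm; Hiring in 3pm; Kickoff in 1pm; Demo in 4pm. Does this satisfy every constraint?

Invalid. Hiring has to happen before Kickoff.

The AllHands can't start until after the Hiring — violated.
Hiring has to happen before Kickoff — violated.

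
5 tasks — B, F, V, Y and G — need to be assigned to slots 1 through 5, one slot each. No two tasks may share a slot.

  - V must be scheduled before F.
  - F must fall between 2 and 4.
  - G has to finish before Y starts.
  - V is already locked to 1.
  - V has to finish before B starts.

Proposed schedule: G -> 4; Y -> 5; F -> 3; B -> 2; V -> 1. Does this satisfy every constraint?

Valid

V has to finish before B starts — holds.
G has to finish before Y starts — holds.
No two tasks may share a slot — holds.
V must be scheduled before F — holds.
F must fall between 2 and 4 — holds.
V is already locked to 1 — holds.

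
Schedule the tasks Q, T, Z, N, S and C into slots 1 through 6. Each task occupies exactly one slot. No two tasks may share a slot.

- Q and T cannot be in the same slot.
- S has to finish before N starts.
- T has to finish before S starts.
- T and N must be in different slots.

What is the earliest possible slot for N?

Precedence pushes N to at least 3.
N at 3 is achievable: N in 3, C in 6, T in 1, Z in 5, S in 2, Q in 4.

3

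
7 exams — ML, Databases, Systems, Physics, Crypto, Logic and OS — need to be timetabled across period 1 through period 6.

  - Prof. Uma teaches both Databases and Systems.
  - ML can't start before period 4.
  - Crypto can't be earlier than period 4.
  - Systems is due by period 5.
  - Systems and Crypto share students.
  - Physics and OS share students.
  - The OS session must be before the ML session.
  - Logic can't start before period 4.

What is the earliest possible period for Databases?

period 1

Databases at period 1 is achievable: Crypto=period 4, Systems=period 2, Physics=period 2, ML=period 4, Databases=period 1, Logic=period 4, OS=period 1.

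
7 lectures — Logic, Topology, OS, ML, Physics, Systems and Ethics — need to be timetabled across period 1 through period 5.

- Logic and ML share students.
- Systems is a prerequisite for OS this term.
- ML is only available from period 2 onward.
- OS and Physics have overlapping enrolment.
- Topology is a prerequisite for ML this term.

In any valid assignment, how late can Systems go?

Downstream work caps Systems at period 4.
Systems at period 4 is achievable: Logic -> period 1; Physics -> period 1; Topology -> period 1; ML -> period 2; OS -> period 5; Ethics -> period 1; Systems -> period 4.

period 4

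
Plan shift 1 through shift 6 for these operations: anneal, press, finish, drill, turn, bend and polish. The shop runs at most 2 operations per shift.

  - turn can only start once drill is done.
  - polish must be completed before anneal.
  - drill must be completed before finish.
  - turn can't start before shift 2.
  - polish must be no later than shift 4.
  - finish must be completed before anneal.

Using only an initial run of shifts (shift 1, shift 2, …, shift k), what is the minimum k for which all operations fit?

4

The precedence chain requires at least 3 distinct shifts.
With at most 2 per shift and 7 operations, at least 4 shifts are needed.
4 works (last occupied shift: shift 4): for example polish -> shift 1, press -> shift 3, drill -> shift 1, bend -> shift 4, finish -> shift 2, turn -> shift 2, anneal -> shift 3.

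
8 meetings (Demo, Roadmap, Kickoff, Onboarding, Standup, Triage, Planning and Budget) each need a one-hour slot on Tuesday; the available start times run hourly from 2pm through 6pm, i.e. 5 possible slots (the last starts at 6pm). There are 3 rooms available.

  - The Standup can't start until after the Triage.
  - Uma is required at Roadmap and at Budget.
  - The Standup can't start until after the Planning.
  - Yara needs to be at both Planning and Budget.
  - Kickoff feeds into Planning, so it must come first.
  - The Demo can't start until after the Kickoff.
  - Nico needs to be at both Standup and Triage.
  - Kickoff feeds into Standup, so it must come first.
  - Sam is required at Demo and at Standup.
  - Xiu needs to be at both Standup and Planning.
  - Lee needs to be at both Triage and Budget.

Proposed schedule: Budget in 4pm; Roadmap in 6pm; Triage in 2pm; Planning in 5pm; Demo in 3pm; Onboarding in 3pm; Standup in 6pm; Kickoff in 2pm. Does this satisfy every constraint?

Kickoff feeds into Planning, so it must come first — holds.
Lee needs to be at both Triage and Budget — holds.
Yara needs to be at both Planning and Budget — holds.
Nico needs to be at both Standup and Triage — holds.
The Standup can't start until after the Planning — holds.
There are 3 rooms available — holds.
The Demo can't start until after the Kickoff — holds.
The Standup can't start until after the Triage — holds.
Xiu needs to be at both Standup and Planning — holds.
Uma is required at Roadmap and at Budget — holds.
Kickoff feeds into Standup, so it must come first — holds.
Sam is required at Demo and at Standup — holds.

Valid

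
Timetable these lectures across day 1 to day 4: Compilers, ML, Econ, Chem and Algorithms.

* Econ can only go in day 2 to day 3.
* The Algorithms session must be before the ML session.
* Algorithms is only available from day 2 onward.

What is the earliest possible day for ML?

Precedence pushes ML to at least day 3.
ML at day 3 is achievable: Compilers=day 1, Econ=day 2, ML=day 3, Algorithms=day 2, Chem=day 1.

day 3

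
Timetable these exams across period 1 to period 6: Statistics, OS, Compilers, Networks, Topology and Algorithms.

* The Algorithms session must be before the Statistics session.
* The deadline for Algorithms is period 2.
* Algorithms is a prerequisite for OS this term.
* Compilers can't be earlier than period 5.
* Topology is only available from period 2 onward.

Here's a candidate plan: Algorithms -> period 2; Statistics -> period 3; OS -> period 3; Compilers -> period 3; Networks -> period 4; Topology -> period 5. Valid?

No. Compilers can't be earlier than period 5 is not satisfied.

The deadline for Algorithms is period 2 — holds.
Topology is only available from period 2 onward — holds.
Algorithms is a prerequisite for OS this term — holds.
The Algorithms session must be before the Statistics session — holds.
Compilers can't be earlier than period 5 — violated.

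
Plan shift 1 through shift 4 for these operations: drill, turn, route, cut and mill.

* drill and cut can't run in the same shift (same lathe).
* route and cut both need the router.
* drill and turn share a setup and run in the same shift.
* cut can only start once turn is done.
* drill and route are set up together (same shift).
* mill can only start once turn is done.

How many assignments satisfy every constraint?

Splitting on drill: it can be shift 1 (9), shift 2 (4), shift 3 (1). Listing each branch's schedules as (turn, route, cut, mill) by shift number:
drill=shift 1: (1,1,2,2) (1,1,2,3) (1,1,2,4) (1,1,3,2) (1,1,3,3) (1,1,3,4) (1,1,4,2) (1,1,4,3) (1,1,4,4) — 9.
drill=shift 2: (2,2,3,3) (2,2,3,4) (2,2,4,3) (2,2,4,4) — 4.
drill=shift 3: (3,3,4,4) — 1.
Summing: 9 + 4 + 1 = 14.

14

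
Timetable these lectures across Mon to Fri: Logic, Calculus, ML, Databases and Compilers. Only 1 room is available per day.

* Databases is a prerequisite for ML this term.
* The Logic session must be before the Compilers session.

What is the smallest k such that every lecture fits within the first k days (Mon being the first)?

5 days

The precedence chain requires at least 2 distinct days.
With at most 1 per day and 5 lectures, at least 5 days are needed.
5 works (last occupied day: Fri): for example Logic in Mon, Calculus in Fri, Compilers in Thu, ML in Wed, Databases in Tue.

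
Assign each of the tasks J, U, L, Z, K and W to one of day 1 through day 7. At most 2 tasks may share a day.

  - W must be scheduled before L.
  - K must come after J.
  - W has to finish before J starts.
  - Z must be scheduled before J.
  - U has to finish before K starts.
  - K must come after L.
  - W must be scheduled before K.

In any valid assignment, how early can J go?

Precedence pushes J to at least day 2; downstream work caps J at day 6.
J at day 2 is achievable: U=day 3, W=day 1, K=day 4, Z=day 1, J=day 2, L=day 2.

day 2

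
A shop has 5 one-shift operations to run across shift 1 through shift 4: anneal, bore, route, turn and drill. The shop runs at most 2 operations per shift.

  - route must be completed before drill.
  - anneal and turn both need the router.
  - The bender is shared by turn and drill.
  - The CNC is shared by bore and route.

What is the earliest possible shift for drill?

Precedence pushes drill to at least shift 2.
drill at shift 2 is achievable: route=shift 1; drill=shift 2; anneal=shift 1; bore=shift 2; turn=shift 3.

shift 2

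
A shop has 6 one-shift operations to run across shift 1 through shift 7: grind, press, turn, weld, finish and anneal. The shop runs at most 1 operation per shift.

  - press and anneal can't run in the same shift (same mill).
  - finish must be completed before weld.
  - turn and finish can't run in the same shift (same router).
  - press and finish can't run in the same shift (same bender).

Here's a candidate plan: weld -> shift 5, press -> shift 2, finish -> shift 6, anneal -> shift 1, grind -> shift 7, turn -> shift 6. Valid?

finish must be completed before weld — violated.
press and anneal can't run in the same shift (same mill) — holds.
The shop runs at most 1 operation per shift — violated.
turn and finish can't run in the same shift (same router) — violated.
press and finish can't run in the same shift (same bender) — holds.

No. turn and finish can't run in the same shift (same router) is not satisfied.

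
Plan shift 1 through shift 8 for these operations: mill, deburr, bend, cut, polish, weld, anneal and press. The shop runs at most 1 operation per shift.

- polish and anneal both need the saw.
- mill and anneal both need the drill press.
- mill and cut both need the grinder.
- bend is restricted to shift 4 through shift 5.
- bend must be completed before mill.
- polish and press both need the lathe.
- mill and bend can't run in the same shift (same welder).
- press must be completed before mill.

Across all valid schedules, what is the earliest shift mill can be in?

shift 5

Precedence pushes mill to at least shift 5.
mill at shift 5 is achievable: polish=shift 6, cut=shift 3, press=shift 1, bend=shift 4, mill=shift 5, deburr=shift 2, anneal=shift 8, weld=shift 7.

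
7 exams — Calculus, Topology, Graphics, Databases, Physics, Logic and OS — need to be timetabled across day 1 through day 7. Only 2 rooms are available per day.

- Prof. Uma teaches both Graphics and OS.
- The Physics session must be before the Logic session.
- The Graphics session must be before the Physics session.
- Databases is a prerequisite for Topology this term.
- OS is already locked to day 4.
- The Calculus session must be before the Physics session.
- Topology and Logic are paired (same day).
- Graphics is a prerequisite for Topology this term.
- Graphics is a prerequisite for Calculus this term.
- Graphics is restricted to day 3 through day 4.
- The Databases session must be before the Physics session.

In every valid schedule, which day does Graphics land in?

Graphics's window is day 3–day 4.
OS is fixed at day 4, and Graphics can't share a day with OS.
So Graphics must be day 3.

day 3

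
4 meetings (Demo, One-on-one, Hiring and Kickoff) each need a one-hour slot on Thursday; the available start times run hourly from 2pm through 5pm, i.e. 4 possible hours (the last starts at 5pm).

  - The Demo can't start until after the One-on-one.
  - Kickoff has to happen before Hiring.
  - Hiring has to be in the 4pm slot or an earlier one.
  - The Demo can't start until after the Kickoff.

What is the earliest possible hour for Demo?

3pm

Precedence pushes Demo to at least 3pm.
Demo at 3pm is achievable: Kickoff -> 2pm, Hiring -> 3pm, Demo -> 3pm, One-on-one -> 2pm.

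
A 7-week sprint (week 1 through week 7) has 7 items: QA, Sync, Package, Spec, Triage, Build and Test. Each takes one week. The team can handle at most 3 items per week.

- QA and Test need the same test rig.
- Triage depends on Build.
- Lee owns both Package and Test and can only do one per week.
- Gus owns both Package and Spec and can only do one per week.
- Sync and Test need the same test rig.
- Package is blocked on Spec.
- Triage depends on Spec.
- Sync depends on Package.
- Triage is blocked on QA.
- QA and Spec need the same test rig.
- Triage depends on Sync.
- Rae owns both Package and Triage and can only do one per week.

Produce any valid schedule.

Test in week 1, Spec in week 1, Sync in week 3, QA in week 2, Build in week 1, Triage in week 4, Package in week 2

Checking: Package(week 2) before Sync(week 3); Build(week 1) before Triage(week 4); Spec(week 1) before Triage(week 4); Sync(week 3) before Triage(week 4); Spec(week 1) before Package(week 2); QA(week 2) before Triage(week 4); Package(week 2) != Test(week 1); QA(week 2) != Spec(week 1); QA(week 2) != Test(week 1); Package(week 2) != Spec(week 1); Sync(week 3) != Test(week 1); Package(week 2) != Triage(week 4); max 3 per week (cap 3).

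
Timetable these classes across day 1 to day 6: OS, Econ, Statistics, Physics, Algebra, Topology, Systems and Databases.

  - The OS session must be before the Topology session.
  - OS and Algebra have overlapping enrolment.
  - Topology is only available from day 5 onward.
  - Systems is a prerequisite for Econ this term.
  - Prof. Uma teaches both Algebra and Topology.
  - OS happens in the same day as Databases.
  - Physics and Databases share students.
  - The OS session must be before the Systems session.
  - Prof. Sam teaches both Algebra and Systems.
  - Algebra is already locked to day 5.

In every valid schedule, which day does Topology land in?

Topology's window is day 5–day 6.
Algebra is fixed at day 5, and Topology can't share a day with Algebra.
So Topology must be day 6.

day 6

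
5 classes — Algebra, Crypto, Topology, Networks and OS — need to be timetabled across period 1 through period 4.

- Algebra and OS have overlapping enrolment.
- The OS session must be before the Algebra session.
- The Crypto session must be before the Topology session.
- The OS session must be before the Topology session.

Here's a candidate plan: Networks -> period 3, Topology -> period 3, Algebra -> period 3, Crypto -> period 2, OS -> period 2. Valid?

Valid

The OS session must be before the Algebra session — holds.
Algebra and OS have overlapping enrolment — holds.
The Crypto session must be before the Topology session — holds.
The OS session must be before the Topology session — holds.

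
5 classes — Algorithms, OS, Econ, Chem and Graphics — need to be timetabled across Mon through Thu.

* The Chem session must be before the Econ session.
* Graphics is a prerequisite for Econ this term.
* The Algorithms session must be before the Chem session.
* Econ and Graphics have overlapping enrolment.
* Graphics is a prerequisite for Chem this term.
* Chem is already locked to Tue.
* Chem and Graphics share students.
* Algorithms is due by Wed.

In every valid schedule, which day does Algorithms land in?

Mon

Algorithms's own window allows nothing later than Wed; downstream work caps Algorithms at Mon.
So Algorithms is pinned to Mon.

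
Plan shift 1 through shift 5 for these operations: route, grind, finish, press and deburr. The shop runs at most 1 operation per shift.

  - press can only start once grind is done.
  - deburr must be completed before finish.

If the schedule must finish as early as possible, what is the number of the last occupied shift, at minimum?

5

The precedence chain requires at least 2 distinct shifts.
With at most 1 per shift and 5 operations, at least 5 shifts are needed.
5 works (last occupied shift: shift 5): for example route in shift 5, press in shift 4, finish in shift 3, deburr in shift 2, grind in shift 1.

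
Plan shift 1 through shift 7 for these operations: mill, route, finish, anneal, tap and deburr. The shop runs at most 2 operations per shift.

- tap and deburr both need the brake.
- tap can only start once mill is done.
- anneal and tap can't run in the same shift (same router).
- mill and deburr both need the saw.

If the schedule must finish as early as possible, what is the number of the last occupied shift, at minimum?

The precedence chain requires at least 2 distinct shifts.
With at most 2 per shift and 6 operations, at least 3 shifts are needed.
3 works (last occupied shift: shift 3): for example finish -> shift 2, deburr -> shift 3, tap -> shift 2, mill -> shift 1, route -> shift 1, anneal -> shift 3.

shift 3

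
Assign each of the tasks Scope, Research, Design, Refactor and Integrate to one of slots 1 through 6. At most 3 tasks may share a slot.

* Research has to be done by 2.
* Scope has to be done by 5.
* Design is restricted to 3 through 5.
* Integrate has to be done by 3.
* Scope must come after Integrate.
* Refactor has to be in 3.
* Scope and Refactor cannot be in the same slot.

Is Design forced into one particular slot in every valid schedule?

No

Design can be 3 (e.g. Integrate -> 1, Design -> 3, Refactor -> 3, Scope -> 2, Research -> 1) or 4 (e.g. Integrate=1; Refactor=3; Design=4; Scope=2; Research=1).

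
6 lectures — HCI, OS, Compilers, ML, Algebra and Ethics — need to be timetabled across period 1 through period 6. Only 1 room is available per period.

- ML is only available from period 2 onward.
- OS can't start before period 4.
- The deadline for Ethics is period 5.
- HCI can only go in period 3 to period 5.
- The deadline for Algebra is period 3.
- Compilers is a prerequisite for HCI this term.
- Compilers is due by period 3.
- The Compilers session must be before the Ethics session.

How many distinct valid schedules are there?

28

Splitting on HCI: it can be period 3 (8), period 4 (10), period 5 (10). Listing each branch's schedules as (OS, Compilers, ML, Algebra, Ethics) by period number:
HCI=period 3: (4,1,6,2,5) (4,2,6,1,5) (5,1,6,2,4) (5,2,6,1,4) (6,1,4,2,5) (6,1,5,2,4) (6,2,4,1,5) (6,2,5,1,4) — 8.
HCI=period 4: (5,1,6,2,3) (5,1,6,3,2) (5,2,6,1,3) (6,1,2,3,5) (6,1,3,2,5) (6,1,5,2,3) (6,1,5,3,2) (6,2,3,1,5) (6,2,5,1,3) (6,3,2,1,5) — 10.
HCI=period 5: (4,1,6,2,3) (4,1,6,3,2) (4,2,6,1,3) (6,1,2,3,4) (6,1,3,2,4) (6,1,4,2,3) (6,1,4,3,2) (6,2,3,1,4) (6,2,4,1,3) (6,3,2,1,4) — 10.
Summing: 8 + 10 + 10 = 28.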